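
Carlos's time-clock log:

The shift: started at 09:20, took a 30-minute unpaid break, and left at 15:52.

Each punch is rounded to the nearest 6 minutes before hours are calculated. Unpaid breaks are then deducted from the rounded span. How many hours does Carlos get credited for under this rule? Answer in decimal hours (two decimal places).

6.10 hours

The shift: in 09:20→09:18, out 15:52→15:54; 6 h 36 min − 30 min = 6 h 6 min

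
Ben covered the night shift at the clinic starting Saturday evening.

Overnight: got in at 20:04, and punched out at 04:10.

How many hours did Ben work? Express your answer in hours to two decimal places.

Overnight: 20:04 → midnight = 3 h 56 min; midnight → 04:10 = 4 h 10 min; span 8 h 6 min

8.10 hours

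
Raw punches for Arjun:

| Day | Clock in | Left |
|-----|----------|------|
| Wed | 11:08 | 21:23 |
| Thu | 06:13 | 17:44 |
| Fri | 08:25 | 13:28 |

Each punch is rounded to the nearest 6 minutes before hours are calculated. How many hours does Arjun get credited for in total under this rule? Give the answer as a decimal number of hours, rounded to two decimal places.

Wed: in 11:08→11:06, out 21:23→21:24; 10 h 18 min
Thu: in 06:13→06:12, out 17:44→17:42; 11 h 30 min
Fri: in 08:25→08:24, out 13:28→13:30; 5 h 6 min
Total credited: 26 h 54 min.

26.90 hours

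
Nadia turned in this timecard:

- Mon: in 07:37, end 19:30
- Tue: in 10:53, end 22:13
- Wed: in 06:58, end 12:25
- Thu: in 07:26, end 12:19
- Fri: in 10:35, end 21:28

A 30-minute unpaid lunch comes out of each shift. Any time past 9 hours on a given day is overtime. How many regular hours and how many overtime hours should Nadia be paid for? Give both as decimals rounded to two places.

Regular 36.33 hours, overtime 5.60 hours

Mon: 07:37–19:30 = 11 h 53 min; less 30 min break → 11 h 23 min
Tue: 10:53–22:13 = 11 h 20 min; less 30 min break → 10 h 50 min
Wed: 06:58–12:25 = 5 h 27 min; less 30 min break → 4 h 57 min
Thu: 07:26–12:19 = 4 h 53 min; less 30 min break → 4 h 23 min
Fri: 10:35–21:28 = 10 h 53 min; less 30 min break → 10 h 23 min
Mon reg 9 h 0 min / OT 2 h 23 min; Tue reg 9 h 0 min / OT 1 h 50 min; Wed reg 4 h 57 min / OT 0 h 0 min; Thu reg 4 h 23 min / OT 0 h 0 min; Fri reg 9 h 0 min / OT 1 h 23 min.
Totals: regular 36 h 20 min, overtime 5 h 36 min.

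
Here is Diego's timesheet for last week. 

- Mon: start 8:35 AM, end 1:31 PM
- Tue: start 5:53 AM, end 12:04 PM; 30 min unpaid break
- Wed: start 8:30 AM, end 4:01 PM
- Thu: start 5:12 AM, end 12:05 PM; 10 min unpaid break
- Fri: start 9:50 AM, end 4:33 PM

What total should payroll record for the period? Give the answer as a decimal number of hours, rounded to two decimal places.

31.57 hours

Mon: 8:35 AM–1:31 PM = 4 h 56 min
Tue: 5:53 AM–12:04 PM = 6 h 11 min; less 30 min break → 5 h 41 min
Wed: 8:30 AM–4:01 PM = 7 h 31 min
Thu: 5:12 AM–12:05 PM = 6 h 53 min; less 10 min break → 6 h 43 min
Fri: 9:50 AM–4:33 PM = 6 h 43 min
Total: 4 h 56 min + 5 h 41 min + 7 h 31 min + 6 h 43 min + 6 h 43 min = 31 h 34 min.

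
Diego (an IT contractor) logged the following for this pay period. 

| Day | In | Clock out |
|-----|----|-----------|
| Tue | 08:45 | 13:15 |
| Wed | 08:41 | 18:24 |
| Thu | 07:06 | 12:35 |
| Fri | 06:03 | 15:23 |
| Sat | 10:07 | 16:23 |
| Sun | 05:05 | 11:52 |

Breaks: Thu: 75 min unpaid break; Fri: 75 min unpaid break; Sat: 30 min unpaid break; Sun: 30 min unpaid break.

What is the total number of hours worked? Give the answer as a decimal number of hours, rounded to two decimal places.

Tue: 08:45–13:15 = 4 h 30 min
Wed: 08:41–18:24 = 9 h 43 min
Thu: 07:06–12:35 = 5 h 29 min; less 75 min break → 4 h 14 min
Fri: 06:03–15:23 = 9 h 20 min; less 75 min break → 8 h 5 min
Sat: 10:07–16:23 = 6 h 16 min; less 30 min break → 5 h 46 min
Sun: 05:05–11:52 = 6 h 47 min; less 30 min break → 6 h 17 min
Total: 4 h 30 min + 9 h 43 min + 4 h 14 min + 8 h 5 min + 5 h 46 min + 6 h 17 min = 38 h 35 min.

38.58 hours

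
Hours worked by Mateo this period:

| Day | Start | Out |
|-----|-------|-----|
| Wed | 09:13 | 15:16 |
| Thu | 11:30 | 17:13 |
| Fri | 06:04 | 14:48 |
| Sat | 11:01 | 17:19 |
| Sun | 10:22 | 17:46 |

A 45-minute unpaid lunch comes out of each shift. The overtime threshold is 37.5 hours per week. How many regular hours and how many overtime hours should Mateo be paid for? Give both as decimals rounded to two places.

Wed: 09:13–15:16 = 6 h 3 min; less 45 min break → 5 h 18 min
Thu: 11:30–17:13 = 5 h 43 min; less 45 min break → 4 h 58 min
Fri: 06:04–14:48 = 8 h 44 min; less 45 min break → 7 h 59 min
Sat: 11:01–17:19 = 6 h 18 min; less 45 min break → 5 h 33 min
Sun: 10:22–17:46 = 7 h 24 min; less 45 min break → 6 h 39 min
Total worked: 30 h 27 min = 30.45 h.
Threshold 37.5 h → overtime 0 h 0 min, regular 30 h 27 min.

Regular 30.45 hours, overtime 0.00 hours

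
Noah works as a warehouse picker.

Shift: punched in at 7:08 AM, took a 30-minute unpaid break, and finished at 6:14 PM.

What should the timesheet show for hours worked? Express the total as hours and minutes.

Shift: 7:08 AM–6:14 PM = 11 h 6 min; less 30 min break → 10 h 36 min

10 h 36 min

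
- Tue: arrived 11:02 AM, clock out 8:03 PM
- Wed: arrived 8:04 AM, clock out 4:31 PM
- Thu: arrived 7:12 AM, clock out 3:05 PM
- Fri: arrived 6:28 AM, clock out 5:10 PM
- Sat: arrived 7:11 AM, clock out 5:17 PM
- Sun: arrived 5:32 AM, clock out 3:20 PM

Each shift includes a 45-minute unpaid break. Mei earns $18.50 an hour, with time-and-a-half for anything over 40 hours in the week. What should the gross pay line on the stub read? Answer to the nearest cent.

$1057.74

Tue: 11:02 AM–8:03 PM = 9 h 1 min; less 45 min break → 8 h 16 min
Wed: 8:04 AM–4:31 PM = 8 h 27 min; less 45 min break → 7 h 42 min
Thu: 7:12 AM–3:05 PM = 7 h 53 min; less 45 min break → 7 h 8 min
Fri: 6:28 AM–5:10 PM = 10 h 42 min; less 45 min break → 9 h 57 min
Sat: 7:11 AM–5:17 PM = 10 h 6 min; less 45 min break → 9 h 21 min
Sun: 5:32 AM–3:20 PM = 9 h 48 min; less 45 min break → 9 h 3 min
Total worked: 51 h 27 min = 3087 min.
Regular 40 h 0 min = 2400 min at $18.50/h; overtime 11 h 27 min = 687 min at $27.75/h.
Pay = (2400 × $18.50 + 687 × $27.75) ÷ 60 = $1057.74.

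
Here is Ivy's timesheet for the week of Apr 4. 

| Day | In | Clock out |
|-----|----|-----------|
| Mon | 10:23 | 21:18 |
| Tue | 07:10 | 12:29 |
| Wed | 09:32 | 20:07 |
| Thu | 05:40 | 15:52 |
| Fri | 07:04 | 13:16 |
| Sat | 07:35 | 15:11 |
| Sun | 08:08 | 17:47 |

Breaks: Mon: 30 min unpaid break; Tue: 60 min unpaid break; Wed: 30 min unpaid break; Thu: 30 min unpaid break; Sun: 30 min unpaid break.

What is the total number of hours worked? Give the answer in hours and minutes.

Mon: 10:23–21:18 = 10 h 55 min; less 30 min break → 10 h 25 min
Tue: 07:10–12:29 = 5 h 19 min; less 60 min break → 4 h 19 min
Wed: 09:32–20:07 = 10 h 35 min; less 30 min break → 10 h 5 min
Thu: 05:40–15:52 = 10 h 12 min; less 30 min break → 9 h 42 min
Fri: 07:04–13:16 = 6 h 12 min
Sat: 07:35–15:11 = 7 h 36 min
Sun: 08:08–17:47 = 9 h 39 min; less 30 min break → 9 h 9 min
Total: 10 h 25 min + 4 h 19 min + 10 h 5 min + 9 h 42 min + 6 h 12 min + 7 h 36 min + 9 h 9 min = 57 h 28 min.

57 h 28 min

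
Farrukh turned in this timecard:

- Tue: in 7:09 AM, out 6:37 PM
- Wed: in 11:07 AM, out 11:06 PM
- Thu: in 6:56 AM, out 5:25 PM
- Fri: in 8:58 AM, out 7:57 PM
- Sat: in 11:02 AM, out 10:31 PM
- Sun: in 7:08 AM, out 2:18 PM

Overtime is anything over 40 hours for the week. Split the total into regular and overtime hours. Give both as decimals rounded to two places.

Regular 40.00 hours, overtime 23.57 hours

Tue: 7:09 AM–6:37 PM = 11 h 28 min
Wed: 11:07 AM–11:06 PM = 11 h 59 min
Thu: 6:56 AM–5:25 PM = 10 h 29 min
Fri: 8:58 AM–7:57 PM = 10 h 59 min
Sat: 11:02 AM–10:31 PM = 11 h 29 min
Sun: 7:08 AM–2:18 PM = 7 h 10 min
Total worked: 63 h 34 min = 63.57 h.
Threshold 40 h → overtime 23 h 34 min, regular 40 h 0 min.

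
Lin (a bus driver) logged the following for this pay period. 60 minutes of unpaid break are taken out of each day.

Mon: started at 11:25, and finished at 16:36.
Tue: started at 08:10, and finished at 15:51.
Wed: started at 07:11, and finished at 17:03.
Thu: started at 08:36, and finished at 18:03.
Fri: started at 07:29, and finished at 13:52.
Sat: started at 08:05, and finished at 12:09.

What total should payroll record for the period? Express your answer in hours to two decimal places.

36.63 hours

Mon: 11:25–16:36 = 5 h 11 min; less 60 min break → 4 h 11 min
Tue: 08:10–15:51 = 7 h 41 min; less 60 min break → 6 h 41 min
Wed: 07:11–17:03 = 9 h 52 min; less 60 min break → 8 h 52 min
Thu: 08:36–18:03 = 9 h 27 min; less 60 min break → 8 h 27 min
Fri: 07:29–13:52 = 6 h 23 min; less 60 min break → 5 h 23 min
Sat: 08:05–12:09 = 4 h 4 min; less 60 min break → 3 h 4 min
Total: 4 h 11 min + 6 h 41 min + 8 h 52 min + 8 h 27 min + 5 h 23 min + 3 h 4 min = 36 h 38 min.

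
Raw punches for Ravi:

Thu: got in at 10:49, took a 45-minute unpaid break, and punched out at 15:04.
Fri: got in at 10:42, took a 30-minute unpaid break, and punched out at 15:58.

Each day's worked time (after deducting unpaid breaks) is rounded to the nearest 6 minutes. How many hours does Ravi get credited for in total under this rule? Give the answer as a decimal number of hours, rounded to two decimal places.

8.30 hours

Thu: 10:49–15:04 = 4 h 15 min − 45 min = 3 h 30 min → rounds to 3 h 30 min
Fri: 10:42–15:58 = 5 h 16 min − 30 min = 4 h 46 min → rounds to 4 h 48 min
Total credited: 8 h 18 min.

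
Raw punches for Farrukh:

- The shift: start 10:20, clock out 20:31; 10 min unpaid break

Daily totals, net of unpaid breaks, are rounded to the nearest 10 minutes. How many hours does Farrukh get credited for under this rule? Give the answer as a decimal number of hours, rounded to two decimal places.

10.00 hours

The shift: 10:20–20:31 = 10 h 11 min − 10 min = 10 h 1 min → rounds to 10 h 0 min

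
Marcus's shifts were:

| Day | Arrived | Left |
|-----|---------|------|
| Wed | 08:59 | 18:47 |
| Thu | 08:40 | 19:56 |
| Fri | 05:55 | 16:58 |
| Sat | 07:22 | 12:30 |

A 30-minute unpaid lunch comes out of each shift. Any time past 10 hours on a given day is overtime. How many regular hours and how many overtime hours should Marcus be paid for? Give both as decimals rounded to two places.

Wed: 08:59–18:47 = 9 h 48 min; less 30 min break → 9 h 18 min
Thu: 08:40–19:56 = 11 h 16 min; less 30 min break → 10 h 46 min
Fri: 05:55–16:58 = 11 h 3 min; less 30 min break → 10 h 33 min
Sat: 07:22–12:30 = 5 h 8 min; less 30 min break → 4 h 38 min
Wed reg 9 h 18 min / OT 0 h 0 min; Thu reg 10 h 0 min / OT 0 h 46 min; Fri reg 10 h 0 min / OT 0 h 33 min; Sat reg 4 h 38 min / OT 0 h 0 min.
Totals: regular 33 h 56 min, overtime 1 h 19 min.

Regular 33.93 hours, overtime 1.32 hours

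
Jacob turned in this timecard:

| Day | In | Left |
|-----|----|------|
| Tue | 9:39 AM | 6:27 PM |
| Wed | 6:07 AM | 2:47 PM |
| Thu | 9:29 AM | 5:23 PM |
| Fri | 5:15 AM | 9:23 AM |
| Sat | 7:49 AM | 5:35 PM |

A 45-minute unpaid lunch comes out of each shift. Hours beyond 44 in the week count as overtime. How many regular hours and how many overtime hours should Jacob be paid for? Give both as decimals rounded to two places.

Tue: 9:39 AM–6:27 PM = 8 h 48 min; less 45 min break → 8 h 3 min
Wed: 6:07 AM–2:47 PM = 8 h 40 min; less 45 min break → 7 h 55 min
Thu: 9:29 AM–5:23 PM = 7 h 54 min; less 45 min break → 7 h 9 min
Fri: 5:15 AM–9:23 AM = 4 h 8 min; less 45 min break → 3 h 23 min
Sat: 7:49 AM–5:35 PM = 9 h 46 min; less 45 min break → 9 h 1 min
Total worked: 35 h 31 min = 35.52 h.
Threshold 44 h → overtime 0 h 0 min, regular 35 h 31 min.

Regular 35.52 hours, overtime 0.00 hours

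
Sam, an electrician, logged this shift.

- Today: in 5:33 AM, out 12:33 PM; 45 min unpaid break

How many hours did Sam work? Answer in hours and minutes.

Today: 5:33 AM–12:33 PM = 7 h 0 min; less 45 min break → 6 h 15 min

6 h 15 min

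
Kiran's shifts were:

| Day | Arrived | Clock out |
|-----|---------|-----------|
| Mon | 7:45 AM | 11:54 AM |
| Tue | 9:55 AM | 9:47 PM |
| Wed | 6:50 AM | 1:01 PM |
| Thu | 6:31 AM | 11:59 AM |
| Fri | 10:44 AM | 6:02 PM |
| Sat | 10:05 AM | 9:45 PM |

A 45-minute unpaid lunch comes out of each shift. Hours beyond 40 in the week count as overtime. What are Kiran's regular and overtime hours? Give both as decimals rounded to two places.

Regular 40.00 hours, overtime 2.13 hours

Mon: 7:45 AM–11:54 AM = 4 h 9 min; less 45 min break → 3 h 24 min
Tue: 9:55 AM–9:47 PM = 11 h 52 min; less 45 min break → 11 h 7 min
Wed: 6:50 AM–1:01 PM = 6 h 11 min; less 45 min break → 5 h 26 min
Thu: 6:31 AM–11:59 AM = 5 h 28 min; less 45 min break → 4 h 43 min
Fri: 10:44 AM–6:02 PM = 7 h 18 min; less 45 min break → 6 h 33 min
Sat: 10:05 AM–9:45 PM = 11 h 40 min; less 45 min break → 10 h 55 min
Total worked: 42 h 8 min = 42.13 h.
Threshold 40 h → overtime 2 h 8 min, regular 40 h 0 min.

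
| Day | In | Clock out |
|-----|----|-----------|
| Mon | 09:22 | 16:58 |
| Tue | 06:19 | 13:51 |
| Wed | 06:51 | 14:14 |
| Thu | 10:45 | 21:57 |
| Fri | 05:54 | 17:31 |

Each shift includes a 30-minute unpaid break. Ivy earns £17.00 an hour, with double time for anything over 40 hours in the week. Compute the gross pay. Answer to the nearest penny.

£776.33

Mon: 09:22–16:58 = 7 h 36 min; less 30 min break → 7 h 6 min
Tue: 06:19–13:51 = 7 h 32 min; less 30 min break → 7 h 2 min
Wed: 06:51–14:14 = 7 h 23 min; less 30 min break → 6 h 53 min
Thu: 10:45–21:57 = 11 h 12 min; less 30 min break → 10 h 42 min
Fri: 05:54–17:31 = 11 h 37 min; less 30 min break → 11 h 7 min
Total worked: 42 h 50 min = 2570 min.
Regular 40 h 0 min = 2400 min at £17.00/h; overtime 2 h 50 min = 170 min at £34.00/h.
Pay = (2400 × £17.00 + 170 × £34.00) ÷ 60 = £776.33.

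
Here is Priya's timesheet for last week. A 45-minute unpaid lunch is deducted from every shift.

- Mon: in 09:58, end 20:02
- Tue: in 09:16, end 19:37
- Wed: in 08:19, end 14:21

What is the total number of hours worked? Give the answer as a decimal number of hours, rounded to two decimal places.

Mon: 09:58–20:02 = 10 h 4 min; less 45 min break → 9 h 19 min
Tue: 09:16–19:37 = 10 h 21 min; less 45 min break → 9 h 36 min
Wed: 08:19–14:21 = 6 h 2 min; less 45 min break → 5 h 17 min
Total: 9 h 19 min + 9 h 36 min + 5 h 17 min = 24 h 12 min.

24.20 hours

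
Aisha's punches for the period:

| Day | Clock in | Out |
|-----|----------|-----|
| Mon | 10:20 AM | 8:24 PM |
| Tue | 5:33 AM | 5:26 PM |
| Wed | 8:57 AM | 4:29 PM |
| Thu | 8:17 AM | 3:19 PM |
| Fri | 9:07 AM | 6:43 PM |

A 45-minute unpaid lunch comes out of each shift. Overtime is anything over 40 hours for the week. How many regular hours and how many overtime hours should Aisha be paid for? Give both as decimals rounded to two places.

Mon: 10:20 AM–8:24 PM = 10 h 4 min; less 45 min break → 9 h 19 min
Tue: 5:33 AM–5:26 PM = 11 h 53 min; less 45 min break → 11 h 8 min
Wed: 8:57 AM–4:29 PM = 7 h 32 min; less 45 min break → 6 h 47 min
Thu: 8:17 AM–3:19 PM = 7 h 2 min; less 45 min break → 6 h 17 min
Fri: 9:07 AM–6:43 PM = 9 h 36 min; less 45 min break → 8 h 51 min
Total worked: 42 h 22 min = 42.37 h.
Threshold 40 h → overtime 2 h 22 min, regular 40 h 0 min.

Regular 40.00 hours, overtime 2.37 hours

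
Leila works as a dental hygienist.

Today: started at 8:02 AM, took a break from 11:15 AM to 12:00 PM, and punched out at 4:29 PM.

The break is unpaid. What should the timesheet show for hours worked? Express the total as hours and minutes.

Today: 8:02 AM–4:29 PM = 8 h 27 min; less 45 min break → 7 h 42 min

7 h 42 min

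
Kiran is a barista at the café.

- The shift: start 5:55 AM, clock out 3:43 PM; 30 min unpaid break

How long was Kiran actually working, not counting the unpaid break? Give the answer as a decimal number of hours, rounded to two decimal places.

9.30 hours

The shift: 5:55 AM–3:43 PM = 9 h 48 min; less 30 min break → 9 h 18 min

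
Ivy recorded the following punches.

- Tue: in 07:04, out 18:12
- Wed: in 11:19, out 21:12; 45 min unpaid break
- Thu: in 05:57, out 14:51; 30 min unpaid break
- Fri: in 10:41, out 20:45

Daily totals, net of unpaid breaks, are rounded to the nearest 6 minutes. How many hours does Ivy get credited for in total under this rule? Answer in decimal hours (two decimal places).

38.70 hours

Tue: 07:04–18:12 = 11 h 8 min → rounds to 11 h 6 min
Wed: 11:19–21:12 = 9 h 53 min − 45 min = 9 h 8 min → rounds to 9 h 6 min
Thu: 05:57–14:51 = 8 h 54 min − 30 min = 8 h 24 min → rounds to 8 h 24 min
Fri: 10:41–20:45 = 10 h 4 min → rounds to 10 h 6 min
Total credited: 38 h 42 min.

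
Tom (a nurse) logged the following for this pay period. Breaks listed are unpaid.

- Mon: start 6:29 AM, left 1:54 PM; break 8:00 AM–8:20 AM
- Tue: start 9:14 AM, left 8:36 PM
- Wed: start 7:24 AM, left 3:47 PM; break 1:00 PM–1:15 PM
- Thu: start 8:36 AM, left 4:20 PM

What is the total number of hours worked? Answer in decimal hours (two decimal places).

Mon: 6:29 AM–1:54 PM = 7 h 25 min; less 20 min break → 7 h 5 min
Tue: 9:14 AM–8:36 PM = 11 h 22 min
Wed: 7:24 AM–3:47 PM = 8 h 23 min; less 15 min break → 8 h 8 min
Thu: 8:36 AM–4:20 PM = 7 h 44 min
Total: 7 h 5 min + 11 h 22 min + 8 h 8 min + 7 h 44 min = 34 h 19 min.

34.32 hours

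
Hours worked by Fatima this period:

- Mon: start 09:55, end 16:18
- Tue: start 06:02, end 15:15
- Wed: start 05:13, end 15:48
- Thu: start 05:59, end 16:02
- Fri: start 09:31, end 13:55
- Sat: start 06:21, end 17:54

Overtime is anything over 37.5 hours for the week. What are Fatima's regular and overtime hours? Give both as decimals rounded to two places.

Regular 37.50 hours, overtime 14.68 hours

Mon: 09:55–16:18 = 6 h 23 min
Tue: 06:02–15:15 = 9 h 13 min
Wed: 05:13–15:48 = 10 h 35 min
Thu: 05:59–16:02 = 10 h 3 min
Fri: 09:31–13:55 = 4 h 24 min
Sat: 06:21–17:54 = 11 h 33 min
Total worked: 52 h 11 min = 52.18 h.
Threshold 37.5 h → overtime 14 h 41 min, regular 37 h 30 min.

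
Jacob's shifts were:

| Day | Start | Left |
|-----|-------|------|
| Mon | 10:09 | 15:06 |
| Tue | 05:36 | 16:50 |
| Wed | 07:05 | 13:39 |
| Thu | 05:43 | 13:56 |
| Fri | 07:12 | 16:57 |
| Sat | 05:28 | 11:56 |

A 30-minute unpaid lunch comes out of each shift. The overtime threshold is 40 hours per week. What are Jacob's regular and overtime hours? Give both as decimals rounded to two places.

Regular 40.00 hours, overtime 4.18 hours

Mon: 10:09–15:06 = 4 h 57 min; less 30 min break → 4 h 27 min
Tue: 05:36–16:50 = 11 h 14 min; less 30 min break → 10 h 44 min
Wed: 07:05–13:39 = 6 h 34 min; less 30 min break → 6 h 4 min
Thu: 05:43–13:56 = 8 h 13 min; less 30 min break → 7 h 43 min
Fri: 07:12–16:57 = 9 h 45 min; less 30 min break → 9 h 15 min
Sat: 05:28–11:56 = 6 h 28 min; less 30 min break → 5 h 58 min
Total worked: 44 h 11 min = 44.18 h.
Threshold 40 h → overtime 4 h 11 min, regular 40 h 0 min.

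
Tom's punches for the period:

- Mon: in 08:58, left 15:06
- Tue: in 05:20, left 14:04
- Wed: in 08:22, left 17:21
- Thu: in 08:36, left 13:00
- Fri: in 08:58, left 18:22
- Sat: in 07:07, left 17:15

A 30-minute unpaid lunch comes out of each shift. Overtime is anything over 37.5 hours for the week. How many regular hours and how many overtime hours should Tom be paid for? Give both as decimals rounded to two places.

Regular 37.50 hours, overtime 7.28 hours

Mon: 08:58–15:06 = 6 h 8 min; less 30 min break → 5 h 38 min
Tue: 05:20–14:04 = 8 h 44 min; less 30 min break → 8 h 14 min
Wed: 08:22–17:21 = 8 h 59 min; less 30 min break → 8 h 29 min
Thu: 08:36–13:00 = 4 h 24 min; less 30 min break → 3 h 54 min
Fri: 08:58–18:22 = 9 h 24 min; less 30 min break → 8 h 54 min
Sat: 07:07–17:15 = 10 h 8 min; less 30 min break → 9 h 38 min
Total worked: 44 h 47 min = 44.78 h.
Threshold 37.5 h → overtime 7 h 17 min, regular 37 h 30 min.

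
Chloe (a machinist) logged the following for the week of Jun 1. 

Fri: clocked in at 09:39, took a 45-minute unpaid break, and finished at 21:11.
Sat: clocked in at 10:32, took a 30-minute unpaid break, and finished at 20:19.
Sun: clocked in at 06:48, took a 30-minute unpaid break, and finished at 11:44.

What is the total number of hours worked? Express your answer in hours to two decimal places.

24.50 hours

Fri: 09:39–21:11 = 11 h 32 min; less 45 min break → 10 h 47 min
Sat: 10:32–20:19 = 9 h 47 min; less 30 min break → 9 h 17 min
Sun: 06:48–11:44 = 4 h 56 min; less 30 min break → 4 h 26 min
Total: 10 h 47 min + 9 h 17 min + 4 h 26 min = 24 h 30 min.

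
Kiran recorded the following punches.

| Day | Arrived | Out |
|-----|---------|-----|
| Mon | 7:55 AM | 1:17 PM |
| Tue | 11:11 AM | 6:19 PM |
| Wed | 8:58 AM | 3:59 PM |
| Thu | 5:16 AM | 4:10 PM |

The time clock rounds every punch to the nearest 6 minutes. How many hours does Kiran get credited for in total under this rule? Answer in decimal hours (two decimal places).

Mon: in 7:55 AM→7:54 AM, out 1:17 PM→1:18 PM; 5 h 24 min
Tue: in 11:11 AM→11:12 AM, out 6:19 PM→6:18 PM; 7 h 6 min
Wed: in 8:58 AM→9:00 AM, out 3:59 PM→4:00 PM; 7 h 0 min
Thu: in 5:16 AM→5:18 AM, out 4:10 PM→4:12 PM; 10 h 54 min
Total credited: 30 h 24 min.

30.40 hours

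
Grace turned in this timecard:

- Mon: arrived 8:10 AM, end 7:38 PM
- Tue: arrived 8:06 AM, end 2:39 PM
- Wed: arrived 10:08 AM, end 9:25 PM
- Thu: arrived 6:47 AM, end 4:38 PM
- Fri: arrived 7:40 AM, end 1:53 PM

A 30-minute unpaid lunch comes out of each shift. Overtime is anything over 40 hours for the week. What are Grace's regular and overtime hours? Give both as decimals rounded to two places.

Mon: 8:10 AM–7:38 PM = 11 h 28 min; less 30 min break → 10 h 58 min
Tue: 8:06 AM–2:39 PM = 6 h 33 min; less 30 min break → 6 h 3 min
Wed: 10:08 AM–9:25 PM = 11 h 17 min; less 30 min break → 10 h 47 min
Thu: 6:47 AM–4:38 PM = 9 h 51 min; less 30 min break → 9 h 21 min
Fri: 7:40 AM–1:53 PM = 6 h 13 min; less 30 min break → 5 h 43 min
Total worked: 42 h 52 min = 42.87 h.
Threshold 40 h → overtime 2 h 52 min, regular 40 h 0 min.

Regular 40.00 hours, overtime 2.87 hours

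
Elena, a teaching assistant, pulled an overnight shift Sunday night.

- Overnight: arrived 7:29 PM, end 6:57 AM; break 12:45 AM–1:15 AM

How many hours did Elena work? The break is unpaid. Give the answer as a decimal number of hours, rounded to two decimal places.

Overnight: 7:29 PM → midnight = 4 h 31 min; midnight → 6:57 AM = 6 h 57 min; span 11 h 28 min; less 30 min break → 10 h 58 min

10.97 hours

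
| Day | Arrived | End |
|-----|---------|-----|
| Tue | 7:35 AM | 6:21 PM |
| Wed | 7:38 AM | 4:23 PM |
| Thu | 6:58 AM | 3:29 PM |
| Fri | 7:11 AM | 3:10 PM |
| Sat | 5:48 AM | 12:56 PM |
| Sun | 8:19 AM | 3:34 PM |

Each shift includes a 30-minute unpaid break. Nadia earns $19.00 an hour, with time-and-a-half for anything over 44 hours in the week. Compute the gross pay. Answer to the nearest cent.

Tue: 7:35 AM–6:21 PM = 10 h 46 min; less 30 min break → 10 h 16 min
Wed: 7:38 AM–4:23 PM = 8 h 45 min; less 30 min break → 8 h 15 min
Thu: 6:58 AM–3:29 PM = 8 h 31 min; less 30 min break → 8 h 1 min
Fri: 7:11 AM–3:10 PM = 7 h 59 min; less 30 min break → 7 h 29 min
Sat: 5:48 AM–12:56 PM = 7 h 8 min; less 30 min break → 6 h 38 min
Sun: 8:19 AM–3:34 PM = 7 h 15 min; less 30 min break → 6 h 45 min
Total worked: 47 h 24 min = 2844 min.
Regular 44 h 0 min = 2640 min at $19.00/h; overtime 3 h 24 min = 204 min at $28.50/h.
Pay = (2640 × $19.00 + 204 × $28.50) ÷ 60 = $932.90.

$932.90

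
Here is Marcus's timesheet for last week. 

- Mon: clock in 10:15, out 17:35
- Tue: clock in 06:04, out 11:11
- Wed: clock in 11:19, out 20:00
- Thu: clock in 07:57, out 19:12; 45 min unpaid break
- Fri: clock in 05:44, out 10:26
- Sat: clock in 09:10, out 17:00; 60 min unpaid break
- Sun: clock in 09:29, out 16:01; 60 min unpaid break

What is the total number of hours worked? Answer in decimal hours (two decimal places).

Mon: 10:15–17:35 = 7 h 20 min
Tue: 06:04–11:11 = 5 h 7 min
Wed: 11:19–20:00 = 8 h 41 min
Thu: 07:57–19:12 = 11 h 15 min; less 45 min break → 10 h 30 min
Fri: 05:44–10:26 = 4 h 42 min
Sat: 09:10–17:00 = 7 h 50 min; less 60 min break → 6 h 50 min
Sun: 09:29–16:01 = 6 h 32 min; less 60 min break → 5 h 32 min
Total: 7 h 20 min + 5 h 7 min + 8 h 41 min + 10 h 30 min + 4 h 42 min + 6 h 50 min + 5 h 32 min = 48 h 42 min.

48.70 hours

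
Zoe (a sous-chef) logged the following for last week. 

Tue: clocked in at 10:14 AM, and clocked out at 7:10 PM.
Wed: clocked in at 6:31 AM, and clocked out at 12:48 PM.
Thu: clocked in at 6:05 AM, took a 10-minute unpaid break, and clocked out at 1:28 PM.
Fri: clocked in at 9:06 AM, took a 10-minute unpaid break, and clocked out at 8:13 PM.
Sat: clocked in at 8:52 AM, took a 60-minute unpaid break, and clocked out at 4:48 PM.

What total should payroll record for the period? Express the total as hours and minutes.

Tue: 10:14 AM–7:10 PM = 8 h 56 min
Wed: 6:31 AM–12:48 PM = 6 h 17 min
Thu: 6:05 AM–1:28 PM = 7 h 23 min; less 10 min break → 7 h 13 min
Fri: 9:06 AM–8:13 PM = 11 h 7 min; less 10 min break → 10 h 57 min
Sat: 8:52 AM–4:48 PM = 7 h 56 min; less 60 min break → 6 h 56 min
Total: 8 h 56 min + 6 h 17 min + 7 h 13 min + 10 h 57 min + 6 h 56 min = 40 h 19 min.

40 h 19 min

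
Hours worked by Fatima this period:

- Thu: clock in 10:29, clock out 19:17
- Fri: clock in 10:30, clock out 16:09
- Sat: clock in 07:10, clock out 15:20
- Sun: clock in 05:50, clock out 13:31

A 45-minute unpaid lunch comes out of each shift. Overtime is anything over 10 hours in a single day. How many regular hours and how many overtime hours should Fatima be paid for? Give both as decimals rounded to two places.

Thu: 10:29–19:17 = 8 h 48 min; less 45 min break → 8 h 3 min
Fri: 10:30–16:09 = 5 h 39 min; less 45 min break → 4 h 54 min
Sat: 07:10–15:20 = 8 h 10 min; less 45 min break → 7 h 25 min
Sun: 05:50–13:31 = 7 h 41 min; less 45 min break → 6 h 56 min
Thu reg 8 h 3 min / OT 0 h 0 min; Fri reg 4 h 54 min / OT 0 h 0 min; Sat reg 7 h 25 min / OT 0 h 0 min; Sun reg 6 h 56 min / OT 0 h 0 min.
Totals: regular 27 h 18 min, overtime 0 h 0 min.

Regular 27.30 hours, overtime 0.00 hours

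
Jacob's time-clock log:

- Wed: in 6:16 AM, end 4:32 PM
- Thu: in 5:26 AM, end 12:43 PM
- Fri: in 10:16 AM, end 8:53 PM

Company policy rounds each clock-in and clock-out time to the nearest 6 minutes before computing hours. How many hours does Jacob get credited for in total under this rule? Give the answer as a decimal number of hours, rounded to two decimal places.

28.10 hours

Wed: in 6:16 AM→6:18 AM, out 4:32 PM→4:30 PM; 10 h 12 min
Thu: in 5:26 AM→5:24 AM, out 12:43 PM→12:42 PM; 7 h 18 min
Fri: in 10:16 AM→10:18 AM, out 8:53 PM→8:54 PM; 10 h 36 min
Total credited: 28 h 6 min.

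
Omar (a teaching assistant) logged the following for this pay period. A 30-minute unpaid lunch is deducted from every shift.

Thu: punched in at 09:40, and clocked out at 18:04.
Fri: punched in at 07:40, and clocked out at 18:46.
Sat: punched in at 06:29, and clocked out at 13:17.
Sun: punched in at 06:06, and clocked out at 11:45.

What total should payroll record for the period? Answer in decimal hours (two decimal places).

29.95 hours

Thu: 09:40–18:04 = 8 h 24 min; less 30 min break → 7 h 54 min
Fri: 07:40–18:46 = 11 h 6 min; less 30 min break → 10 h 36 min
Sat: 06:29–13:17 = 6 h 48 min; less 30 min break → 6 h 18 min
Sun: 06:06–11:45 = 5 h 39 min; less 30 min break → 5 h 9 min
Total: 7 h 54 min + 10 h 36 min + 6 h 18 min + 5 h 9 min = 29 h 57 min.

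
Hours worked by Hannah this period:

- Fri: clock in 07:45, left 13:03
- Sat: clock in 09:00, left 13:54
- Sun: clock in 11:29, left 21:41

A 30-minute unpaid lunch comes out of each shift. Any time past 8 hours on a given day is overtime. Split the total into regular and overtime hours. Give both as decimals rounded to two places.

Regular 17.20 hours, overtime 1.70 hours

Fri: 07:45–13:03 = 5 h 18 min; less 30 min break → 4 h 48 min
Sat: 09:00–13:54 = 4 h 54 min; less 30 min break → 4 h 24 min
Sun: 11:29–21:41 = 10 h 12 min; less 30 min break → 9 h 42 min
Fri reg 4 h 48 min / OT 0 h 0 min; Sat reg 4 h 24 min / OT 0 h 0 min; Sun reg 8 h 0 min / OT 1 h 42 min.
Totals: regular 17 h 12 min, overtime 1 h 42 min.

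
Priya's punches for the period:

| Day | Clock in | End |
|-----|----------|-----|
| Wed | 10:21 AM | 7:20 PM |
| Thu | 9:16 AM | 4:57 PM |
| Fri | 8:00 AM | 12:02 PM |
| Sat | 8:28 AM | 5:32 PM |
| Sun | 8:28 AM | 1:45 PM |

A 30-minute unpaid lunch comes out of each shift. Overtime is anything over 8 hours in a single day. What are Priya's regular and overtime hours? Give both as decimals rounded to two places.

Wed: 10:21 AM–7:20 PM = 8 h 59 min; less 30 min break → 8 h 29 min
Thu: 9:16 AM–4:57 PM = 7 h 41 min; less 30 min break → 7 h 11 min
Fri: 8:00 AM–12:02 PM = 4 h 2 min; less 30 min break → 3 h 32 min
Sat: 8:28 AM–5:32 PM = 9 h 4 min; less 30 min break → 8 h 34 min
Sun: 8:28 AM–1:45 PM = 5 h 17 min; less 30 min break → 4 h 47 min
Wed reg 8 h 0 min / OT 0 h 29 min; Thu reg 7 h 11 min / OT 0 h 0 min; Fri reg 3 h 32 min / OT 0 h 0 min; Sat reg 8 h 0 min / OT 0 h 34 min; Sun reg 4 h 47 min / OT 0 h 0 min.
Totals: regular 31 h 30 min, overtime 1 h 3 min.

Regular 31.50 hours, overtime 1.05 hours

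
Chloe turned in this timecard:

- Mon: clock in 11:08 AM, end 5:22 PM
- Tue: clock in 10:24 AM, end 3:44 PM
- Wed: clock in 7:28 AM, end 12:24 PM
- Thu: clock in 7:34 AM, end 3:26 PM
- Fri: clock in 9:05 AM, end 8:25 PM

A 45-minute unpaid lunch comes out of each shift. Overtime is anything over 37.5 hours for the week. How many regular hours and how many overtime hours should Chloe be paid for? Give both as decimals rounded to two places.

Regular 31.95 hours, overtime 0.00 hours

Mon: 11:08 AM–5:22 PM = 6 h 14 min; less 45 min break → 5 h 29 min
Tue: 10:24 AM–3:44 PM = 5 h 20 min; less 45 min break → 4 h 35 min
Wed: 7:28 AM–12:24 PM = 4 h 56 min; less 45 min break → 4 h 11 min
Thu: 7:34 AM–3:26 PM = 7 h 52 min; less 45 min break → 7 h 7 min
Fri: 9:05 AM–8:25 PM = 11 h 20 min; less 45 min break → 10 h 35 min
Total worked: 31 h 57 min = 31.95 h.
Threshold 37.5 h → overtime 0 h 0 min, regular 31 h 57 min.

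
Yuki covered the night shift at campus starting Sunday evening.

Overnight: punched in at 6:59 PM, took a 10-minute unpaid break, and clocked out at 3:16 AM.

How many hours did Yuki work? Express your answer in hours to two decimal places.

8.12 hours

Overnight: 6:59 PM → midnight = 5 h 1 min; midnight → 3:16 AM = 3 h 16 min; span 8 h 17 min; less 10 min break → 8 h 7 min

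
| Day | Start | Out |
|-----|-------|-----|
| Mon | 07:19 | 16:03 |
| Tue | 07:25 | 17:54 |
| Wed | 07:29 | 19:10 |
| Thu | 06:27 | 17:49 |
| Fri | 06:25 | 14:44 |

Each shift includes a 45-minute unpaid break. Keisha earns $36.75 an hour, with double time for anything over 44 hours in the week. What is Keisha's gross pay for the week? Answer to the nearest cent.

Mon: 07:19–16:03 = 8 h 44 min; less 45 min break → 7 h 59 min
Tue: 07:25–17:54 = 10 h 29 min; less 45 min break → 9 h 44 min
Wed: 07:29–19:10 = 11 h 41 min; less 45 min break → 10 h 56 min
Thu: 06:27–17:49 = 11 h 22 min; less 45 min break → 10 h 37 min
Fri: 06:25–14:44 = 8 h 19 min; less 45 min break → 7 h 34 min
Total worked: 46 h 50 min = 2810 min.
Regular 44 h 0 min = 2640 min at $36.75/h; overtime 2 h 50 min = 170 min at $73.50/h.
Pay = (2640 × $36.75 + 170 × $73.50) ÷ 60 = $1825.25.

$1825.25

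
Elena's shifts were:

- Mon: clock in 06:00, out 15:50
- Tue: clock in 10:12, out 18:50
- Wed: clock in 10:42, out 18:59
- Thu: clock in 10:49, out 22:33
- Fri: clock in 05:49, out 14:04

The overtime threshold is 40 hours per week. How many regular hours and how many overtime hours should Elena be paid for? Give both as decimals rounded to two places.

Mon: 06:00–15:50 = 9 h 50 min
Tue: 10:12–18:50 = 8 h 38 min
Wed: 10:42–18:59 = 8 h 17 min
Thu: 10:49–22:33 = 11 h 44 min
Fri: 05:49–14:04 = 8 h 15 min
Total worked: 46 h 44 min = 46.73 h.
Threshold 40 h → overtime 6 h 44 min, regular 40 h 0 min.

Regular 40.00 hours, overtime 6.73 hours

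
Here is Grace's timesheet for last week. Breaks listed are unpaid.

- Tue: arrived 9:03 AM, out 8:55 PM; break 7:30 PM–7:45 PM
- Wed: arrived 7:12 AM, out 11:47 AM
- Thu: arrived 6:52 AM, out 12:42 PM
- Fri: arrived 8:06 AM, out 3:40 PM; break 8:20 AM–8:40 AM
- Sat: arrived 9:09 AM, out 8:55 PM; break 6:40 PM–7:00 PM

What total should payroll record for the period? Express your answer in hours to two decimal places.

40.70 hours

Tue: 9:03 AM–8:55 PM = 11 h 52 min; less 15 min break → 11 h 37 min
Wed: 7:12 AM–11:47 AM = 4 h 35 min
Thu: 6:52 AM–12:42 PM = 5 h 50 min
Fri: 8:06 AM–3:40 PM = 7 h 34 min; less 20 min break → 7 h 14 min
Sat: 9:09 AM–8:55 PM = 11 h 46 min; less 20 min break → 11 h 26 min
Total: 11 h 37 min + 4 h 35 min + 5 h 50 min + 7 h 14 min + 11 h 26 min = 40 h 42 min.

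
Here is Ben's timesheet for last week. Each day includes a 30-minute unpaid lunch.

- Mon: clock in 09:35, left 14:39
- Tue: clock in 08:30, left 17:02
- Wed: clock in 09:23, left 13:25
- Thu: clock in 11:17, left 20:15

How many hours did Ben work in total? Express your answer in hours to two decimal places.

Mon: 09:35–14:39 = 5 h 4 min; less 30 min break → 4 h 34 min
Tue: 08:30–17:02 = 8 h 32 min; less 30 min break → 8 h 2 min
Wed: 09:23–13:25 = 4 h 2 min; less 30 min break → 3 h 32 min
Thu: 11:17–20:15 = 8 h 58 min; less 30 min break → 8 h 28 min
Total: 4 h 34 min + 8 h 2 min + 3 h 32 min + 8 h 28 min = 24 h 36 min.

24.60 hours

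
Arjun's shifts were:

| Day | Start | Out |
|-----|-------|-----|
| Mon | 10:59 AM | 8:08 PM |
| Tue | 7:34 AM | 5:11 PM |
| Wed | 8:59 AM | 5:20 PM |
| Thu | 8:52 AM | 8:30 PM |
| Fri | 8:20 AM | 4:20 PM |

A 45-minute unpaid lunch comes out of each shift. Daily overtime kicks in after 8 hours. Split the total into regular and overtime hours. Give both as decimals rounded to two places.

Mon: 10:59 AM–8:08 PM = 9 h 9 min; less 45 min break → 8 h 24 min
Tue: 7:34 AM–5:11 PM = 9 h 37 min; less 45 min break → 8 h 52 min
Wed: 8:59 AM–5:20 PM = 8 h 21 min; less 45 min break → 7 h 36 min
Thu: 8:52 AM–8:30 PM = 11 h 38 min; less 45 min break → 10 h 53 min
Fri: 8:20 AM–4:20 PM = 8 h 0 min; less 45 min break → 7 h 15 min
Mon reg 8 h 0 min / OT 0 h 24 min; Tue reg 8 h 0 min / OT 0 h 52 min; Wed reg 7 h 36 min / OT 0 h 0 min; Thu reg 8 h 0 min / OT 2 h 53 min; Fri reg 7 h 15 min / OT 0 h 0 min.
Totals: regular 38 h 51 min, overtime 4 h 9 min.

Regular 38.85 hours, overtime 4.15 hours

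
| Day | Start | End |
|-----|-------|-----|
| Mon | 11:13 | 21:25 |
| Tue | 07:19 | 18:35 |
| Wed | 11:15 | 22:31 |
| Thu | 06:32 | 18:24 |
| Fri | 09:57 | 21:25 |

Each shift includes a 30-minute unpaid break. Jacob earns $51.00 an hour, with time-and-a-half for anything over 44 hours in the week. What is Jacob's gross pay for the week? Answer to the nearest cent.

Mon: 11:13–21:25 = 10 h 12 min; less 30 min break → 9 h 42 min
Tue: 07:19–18:35 = 11 h 16 min; less 30 min break → 10 h 46 min
Wed: 11:15–22:31 = 11 h 16 min; less 30 min break → 10 h 46 min
Thu: 06:32–18:24 = 11 h 52 min; less 30 min break → 11 h 22 min
Fri: 09:57–21:25 = 11 h 28 min; less 30 min break → 10 h 58 min
Total worked: 53 h 34 min = 3214 min.
Regular 44 h 0 min = 2640 min at $51.00/h; overtime 9 h 34 min = 574 min at $76.50/h.
Pay = (2640 × $51.00 + 574 × $76.50) ÷ 60 = $2975.85.

$2975.85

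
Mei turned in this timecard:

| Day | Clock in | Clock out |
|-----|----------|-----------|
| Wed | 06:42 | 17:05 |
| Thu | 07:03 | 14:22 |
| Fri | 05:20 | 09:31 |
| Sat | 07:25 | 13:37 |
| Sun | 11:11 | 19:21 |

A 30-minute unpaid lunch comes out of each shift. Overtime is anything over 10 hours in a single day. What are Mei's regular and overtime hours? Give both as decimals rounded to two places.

Regular 33.75 hours, overtime 0.00 hours

Wed: 06:42–17:05 = 10 h 23 min; less 30 min break → 9 h 53 min
Thu: 07:03–14:22 = 7 h 19 min; less 30 min break → 6 h 49 min
Fri: 05:20–09:31 = 4 h 11 min; less 30 min break → 3 h 41 min
Sat: 07:25–13:37 = 6 h 12 min; less 30 min break → 5 h 42 min
Sun: 11:11–19:21 = 8 h 10 min; less 30 min break → 7 h 40 min
Wed reg 9 h 53 min / OT 0 h 0 min; Thu reg 6 h 49 min / OT 0 h 0 min; Fri reg 3 h 41 min / OT 0 h 0 min; Sat reg 5 h 42 min / OT 0 h 0 min; Sun reg 7 h 40 min / OT 0 h 0 min.
Totals: regular 33 h 45 min, overtime 0 h 0 min.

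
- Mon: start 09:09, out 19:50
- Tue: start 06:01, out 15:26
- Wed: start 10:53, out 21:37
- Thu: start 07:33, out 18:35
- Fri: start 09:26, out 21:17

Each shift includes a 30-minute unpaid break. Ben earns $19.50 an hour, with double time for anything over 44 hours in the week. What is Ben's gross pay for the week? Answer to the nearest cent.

$1139.45

Mon: 09:09–19:50 = 10 h 41 min; less 30 min break → 10 h 11 min
Tue: 06:01–15:26 = 9 h 25 min; less 30 min break → 8 h 55 min
Wed: 10:53–21:37 = 10 h 44 min; less 30 min break → 10 h 14 min
Thu: 07:33–18:35 = 11 h 2 min; less 30 min break → 10 h 32 min
Fri: 09:26–21:17 = 11 h 51 min; less 30 min break → 11 h 21 min
Total worked: 51 h 13 min = 3073 min.
Regular 44 h 0 min = 2640 min at $19.50/h; overtime 7 h 13 min = 433 min at $39.00/h.
Pay = (2640 × $19.50 + 433 × $39.00) ÷ 60 = $1139.45.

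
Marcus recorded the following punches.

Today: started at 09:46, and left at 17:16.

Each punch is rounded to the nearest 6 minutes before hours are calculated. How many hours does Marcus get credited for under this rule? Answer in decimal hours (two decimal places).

7.50 hours

Today: in 09:46→09:48, out 17:16→17:18; 7 h 30 min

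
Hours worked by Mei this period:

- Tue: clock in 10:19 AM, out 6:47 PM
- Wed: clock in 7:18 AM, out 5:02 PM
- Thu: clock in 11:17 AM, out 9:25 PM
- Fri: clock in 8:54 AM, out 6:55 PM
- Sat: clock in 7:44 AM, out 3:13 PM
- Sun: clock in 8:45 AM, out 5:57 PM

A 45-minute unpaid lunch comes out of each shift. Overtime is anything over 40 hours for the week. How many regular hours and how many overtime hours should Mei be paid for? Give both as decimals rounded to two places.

Regular 40.00 hours, overtime 10.53 hours

Tue: 10:19 AM–6:47 PM = 8 h 28 min; less 45 min break → 7 h 43 min
Wed: 7:18 AM–5:02 PM = 9 h 44 min; less 45 min break → 8 h 59 min
Thu: 11:17 AM–9:25 PM = 10 h 8 min; less 45 min break → 9 h 23 min
Fri: 8:54 AM–6:55 PM = 10 h 1 min; less 45 min break → 9 h 16 min
Sat: 7:44 AM–3:13 PM = 7 h 29 min; less 45 min break → 6 h 44 min
Sun: 8:45 AM–5:57 PM = 9 h 12 min; less 45 min break → 8 h 27 min
Total worked: 50 h 32 min = 50.53 h.
Threshold 40 h → overtime 10 h 32 min, regular 40 h 0 min.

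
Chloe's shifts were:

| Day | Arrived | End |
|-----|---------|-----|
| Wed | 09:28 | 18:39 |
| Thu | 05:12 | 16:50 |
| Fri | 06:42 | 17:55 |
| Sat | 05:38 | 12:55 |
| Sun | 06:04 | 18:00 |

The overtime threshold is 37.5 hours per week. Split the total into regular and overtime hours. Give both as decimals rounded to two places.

Wed: 09:28–18:39 = 9 h 11 min
Thu: 05:12–16:50 = 11 h 38 min
Fri: 06:42–17:55 = 11 h 13 min
Sat: 05:38–12:55 = 7 h 17 min
Sun: 06:04–18:00 = 11 h 56 min
Total worked: 51 h 15 min = 51.25 h.
Threshold 37.5 h → overtime 13 h 45 min, regular 37 h 30 min.

Regular 37.50 hours, overtime 13.75 hours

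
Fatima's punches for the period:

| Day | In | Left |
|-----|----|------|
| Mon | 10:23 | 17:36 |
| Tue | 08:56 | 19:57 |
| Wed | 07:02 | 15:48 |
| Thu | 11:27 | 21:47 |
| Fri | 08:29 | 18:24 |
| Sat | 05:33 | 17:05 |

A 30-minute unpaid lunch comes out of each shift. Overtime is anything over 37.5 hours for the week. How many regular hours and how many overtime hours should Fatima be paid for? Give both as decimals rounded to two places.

Regular 37.50 hours, overtime 18.28 hours

Mon: 10:23–17:36 = 7 h 13 min; less 30 min break → 6 h 43 min
Tue: 08:56–19:57 = 11 h 1 min; less 30 min break → 10 h 31 min
Wed: 07:02–15:48 = 8 h 46 min; less 30 min break → 8 h 16 min
Thu: 11:27–21:47 = 10 h 20 min; less 30 min break → 9 h 50 min
Fri: 08:29–18:24 = 9 h 55 min; less 30 min break → 9 h 25 min
Sat: 05:33–17:05 = 11 h 32 min; less 30 min break → 11 h 2 min
Total worked: 55 h 47 min = 55.78 h.
Threshold 37.5 h → overtime 18 h 17 min, regular 37 h 30 min.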